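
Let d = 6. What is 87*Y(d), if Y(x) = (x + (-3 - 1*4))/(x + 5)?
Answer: -87/11 ≈ -7.9091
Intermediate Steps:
Y(x) = (-7 + x)/(5 + x) (Y(x) = (x + (-3 - 4))/(5 + x) = (x - 7)/(5 + x) = (-7 + x)/(5 + x))
87*Y(d) = 87*((-7 + 6)/(5 + 6)) = 87*(-1/11) = -87/11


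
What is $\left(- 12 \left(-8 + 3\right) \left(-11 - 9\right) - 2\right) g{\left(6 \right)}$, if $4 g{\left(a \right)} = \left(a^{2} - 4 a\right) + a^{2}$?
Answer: $-14424$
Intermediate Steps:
$g{\left(a \right)} = \frac{a^{2}}{2} - a$ ($g{\left(a \right)} = \frac{\left(a^{2} - 4 a\right) + a^{2}}{4} = \frac{- 4 a + 2 a^{2}}{4} = \frac{a^{2}}{2} - a$)
$\left(- 12 \left(-8 + 3\right) \left(-11 - 9\right) - 2\right) g{\left(6 \right)} = \left(- 12 \left(-8 + 3\right) \left(-11 - 9\right) - 2\right) \frac{1}{2} \cdot 6 \left(-2 + 6\right) = \left(- 12 \left(\left(-5\right) \left(-20\right)\right) - 2\right) \frac{1}{2} \cdot 6 \cdot 4 = \left(\left(-12\right) 100 - 2\right) 12 = \left(-1200 - 2\right) 12 = \left(-1202\right) 12 = -14424$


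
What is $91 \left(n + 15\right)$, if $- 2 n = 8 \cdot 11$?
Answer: $-2639$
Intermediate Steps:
$n = -44$ ($n = - \frac{8 \cdot 11}{2} = \left(- \frac{1}{2}\right) 88 = -44$)
$91 \left(n + 15\right) = 91 \left(-44 + 15\right) = 91 \left(-29\right) = -2639$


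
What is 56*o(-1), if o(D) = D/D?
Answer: 56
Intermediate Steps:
o(D) = 1
56*o(-1) = 56*1 = 56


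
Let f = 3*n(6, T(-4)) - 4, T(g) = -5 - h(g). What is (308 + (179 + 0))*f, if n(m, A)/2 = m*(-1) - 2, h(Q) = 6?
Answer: -25324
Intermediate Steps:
T(g) = -11 (T(g) = -5 - 1*6 = -5 - 6 = -11)
n(m, A) = -4 - 2*m (n(m, A) = 2*(m*(-1) - 2) = 2*(-m - 2) = 2*(-2 - m) = -4 - 2*m)
f = -52 (f = 3*(-4 - 2*6) - 4 = 3*(-4 - 12) - 4 = 3*(-16) - 4 = -48 - 4 = -52)
(308 + (179 + 0))*f = (308 + (179 + 0))*(-52) = (308 + 179)*(-52) = 487*(-52) = -25324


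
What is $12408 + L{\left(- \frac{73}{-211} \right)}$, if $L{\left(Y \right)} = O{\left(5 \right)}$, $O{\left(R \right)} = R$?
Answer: $12413$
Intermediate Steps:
$L{\left(Y \right)} = 5$
$12408 + L{\left(- \frac{73}{-211} \right)} = 12408 + 5 = 12413$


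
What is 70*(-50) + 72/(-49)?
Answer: -171572/49 ≈ -3501.5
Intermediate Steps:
70*(-50) + 72/(-49) = -3500 + 72*(-1/49) = -3500 - 72/49 = -171572/49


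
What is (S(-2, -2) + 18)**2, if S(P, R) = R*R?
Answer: 484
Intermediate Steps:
S(P, R) = R**2
(S(-2, -2) + 18)**2 = ((-2)**2 + 18)**2 = (4 + 18)**2 = 22**2 = 484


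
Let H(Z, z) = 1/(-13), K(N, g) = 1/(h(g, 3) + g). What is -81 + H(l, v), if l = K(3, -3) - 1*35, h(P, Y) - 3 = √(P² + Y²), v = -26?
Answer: -1054/13 ≈ -81.077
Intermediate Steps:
h(P, Y) = 3 + √(P² + Y²)
K(N, g) = 1/(3 + g + √(9 + g²)) (K(N, g) = 1/((3 + √(g² + 3²)) + g) = 1/((3 + √(g² + 9)) + g) = 1/((3 + √(9 + g²)) + g) = 1/(3 + g + √(9 + g²)))
l = -35 + √2/6 (l = 1/(3 - 3 + √(9 + (-3)²)) - 1*35 = 1/(3 - 3 + √(9 + 9)) - 35 = 1/(3 - 3 + √18) - 35 = 1/(3 - 3 + 3*√2) - 35 = 1/(3*√2) - 35 = √2/6 - 35 = -35 + √2/6 ≈ -34.764)
H(Z, z) = -1/13
-81 + H(l, v) = -81 - 1/13 = -1054/13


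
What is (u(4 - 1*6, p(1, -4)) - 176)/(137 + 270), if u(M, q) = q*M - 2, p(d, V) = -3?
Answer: -172/407 ≈ -0.42260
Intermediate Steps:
u(M, q) = -2 + M*q (u(M, q) = M*q - 2 = -2 + M*q)
(u(4 - 1*6, p(1, -4)) - 176)/(137 + 270) = ((-2 + (4 - 1*6)*(-3)) - 176)/(137 + 270) = ((-2 + (4 - 6)*(-3)) - 176)/407 = ((-2 - 2*(-3)) - 176)*(1/407) = ((-2 + 6) - 176)*(1/407) = (4 - 176)*(1/407) = -172*1/407 = -172/407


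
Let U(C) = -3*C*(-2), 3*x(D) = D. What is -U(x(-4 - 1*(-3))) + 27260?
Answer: 27262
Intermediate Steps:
x(D) = D/3
U(C) = 6*C
-U(x(-4 - 1*(-3))) + 27260 = -6*(-4 - 1*(-3))/3 + 27260 = -6*(-4 + 3)/3 + 27260 = -6*(⅓)*(-1) + 27260 = -6*(-1)/3 + 27260 = -1*(-2) + 27260 = 2 + 27260 = 27262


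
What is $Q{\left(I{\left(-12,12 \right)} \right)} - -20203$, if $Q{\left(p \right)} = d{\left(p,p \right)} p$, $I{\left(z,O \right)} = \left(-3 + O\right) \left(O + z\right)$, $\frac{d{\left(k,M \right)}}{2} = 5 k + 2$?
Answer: $20203$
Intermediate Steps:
$d{\left(k,M \right)} = 4 + 10 k$ ($d{\left(k,M \right)} = 2 \left(5 k + 2\right) = 2 \left(2 + 5 k\right) = 4 + 10 k$)
$Q{\left(p \right)} = p \left(4 + 10 p\right)$ ($Q{\left(p \right)} = \left(4 + 10 p\right) p = p \left(4 + 10 p\right)$)
$Q{\left(I{\left(-12,12 \right)} \right)} - -20203 = 2 \left(12^{2} - 36 - -36 + 12 \left(-12\right)\right) \left(2 + 5 \left(12^{2} - 36 - -36 + 12 \left(-12\right)\right)\right) - -20203 = 2 \left(144 - 36 + 36 - 144\right) \left(2 + 5 \left(144 - 36 + 36 - 144\right)\right) + 20203 = 2 \cdot 0 \left(2 + 5 \cdot 0\right) + 20203 = 2 \cdot 0 \left(2 + 0\right) + 20203 = 2 \cdot 0 \cdot 2 + 20203 = 0 + 20203 = 20203$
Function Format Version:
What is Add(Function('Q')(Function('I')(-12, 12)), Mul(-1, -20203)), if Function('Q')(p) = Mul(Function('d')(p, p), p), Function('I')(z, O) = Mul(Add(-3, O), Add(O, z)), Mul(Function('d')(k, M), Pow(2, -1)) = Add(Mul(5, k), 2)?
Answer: 20203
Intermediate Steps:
Function('d')(k, M) = Add(4, Mul(10, k)) (Function('d')(k, M) = Mul(2, Add(Mul(5, k), 2)) = Mul(2, Add(2, Mul(5, k))) = Add(4, Mul(10, k)))
Function('Q')(p) = Mul(p, Add(4, Mul(10, p))) (Function('Q')(p) = Mul(Add(4, Mul(10, p)), p) = Mul(p, Add(4, Mul(10, p))))
Add(Function('Q')(Function('I')(-12, 12)), Mul(-1, -20203)) = Add(Mul(2, Add(Pow(12, 2), Mul(-3, 12), Mul(-3, -12), Mul(12, -12)), Add(2, Mul(5, Add(Pow(12, 2), Mul(-3, 12), Mul(-3, -12), Mul(12, -12))))), Mul(-1, -20203)) = Add(Mul(2, Add(144, -36, 36, -144), Add(2, Mul(5, Add(144, -36, 36, -144)))), 20203) = Add(Mul(2, 0, Add(2, Mul(5, 0))), 20203) = Add(Mul(2, 0, Add(2, 0)), 20203) = Add(Mul(2, 0, 2), 20203) = Add(0, 20203) = 20203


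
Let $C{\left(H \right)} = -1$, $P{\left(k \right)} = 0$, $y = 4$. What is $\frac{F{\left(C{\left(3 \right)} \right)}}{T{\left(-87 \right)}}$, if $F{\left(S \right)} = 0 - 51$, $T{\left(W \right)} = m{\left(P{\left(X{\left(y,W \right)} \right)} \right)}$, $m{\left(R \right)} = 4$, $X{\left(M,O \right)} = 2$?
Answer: $- \frac{51}{4} \approx -12.75$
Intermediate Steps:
$T{\left(W \right)} = 4$
$F{\left(S \right)} = -51$ ($F{\left(S \right)} = 0 - 51 = -51$)
$\frac{F{\left(C{\left(3 \right)} \right)}}{T{\left(-87 \right)}} = - \frac{51}{4}$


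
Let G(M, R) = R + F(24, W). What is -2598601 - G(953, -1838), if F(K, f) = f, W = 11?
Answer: -2596774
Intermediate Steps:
G(M, R) = 11 + R (G(M, R) = R + 11 = 11 + R)
-2598601 - G(953, -1838) = -2598601 - (11 - 1838) = -2598601 - 1*(-1827) = -2598601 + 1827 = -2596774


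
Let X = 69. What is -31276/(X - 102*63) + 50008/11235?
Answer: 31870796/3400995 ≈ 9.3710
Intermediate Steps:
-31276/(X - 102*63) + 50008/11235 = -31276/(69 - 102*63) + 50008/11235 = -31276/(69 - 6426) + 50008*(1/11235) = -31276/(-6357) + 7144/1605 = -31276*(-1/6357) + 7144/1605 = 31276/6357 + 7144/1605 = 31870796/3400995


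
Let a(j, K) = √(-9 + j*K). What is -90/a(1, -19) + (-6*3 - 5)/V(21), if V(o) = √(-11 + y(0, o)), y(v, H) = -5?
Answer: I*(161 + 180*√7)/28 ≈ 22.758*I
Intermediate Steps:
a(j, K) = √(-9 + K*j)
V(o) = 4*I (V(o) = √(-11 - 5) = √(-16) = 4*I)
-90/a(1, -19) + (-6*3 - 5)/V(21) = -90/√(-9 - 19*1) + (-6*3 - 5)/((4*I)) = -90/√(-9 - 19) + (-18 - 5)*(-I/4) = -90*(-I*√7/14) - (-23)*I/4 = -90*(-I*√7/14) + 23*I/4 = -(-45)*I*√7/7 + 23*I/4 = 45*I*√7/7 + 23*I/4 = 23*I/4 + 45*I*√7/7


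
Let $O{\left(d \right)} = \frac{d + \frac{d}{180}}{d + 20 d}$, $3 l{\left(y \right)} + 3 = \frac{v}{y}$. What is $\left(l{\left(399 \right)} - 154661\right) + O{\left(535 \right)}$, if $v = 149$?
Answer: $- \frac{11107812461}{71820} \approx -1.5466 \cdot 10^{5}$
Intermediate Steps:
$l{\left(y \right)} = -1 + \frac{149}{3 y}$ ($l{\left(y \right)} = -1 + \frac{149 \frac{1}{y}}{3} = -1 + \frac{149}{3 y}$)
$O{\left(d \right)} = \frac{181}{3780}$ ($O{\left(d \right)} = \frac{d + d \frac{1}{180}}{21 d} = \left(d + \frac{d}{180}\right) \frac{1}{21 d} = \frac{181 d}{180} \frac{1}{21 d} = \frac{181}{3780}$)
$\left(l{\left(399 \right)} - 154661\right) + O{\left(535 \right)} = \left(\frac{\frac{149}{3} - 399}{399} - 154661\right) + \frac{181}{3780} = \left(\frac{1}{399} \left(- \frac{1048}{3}\right) - 154661\right) + \frac{181}{3780} = \left(- \frac{1048}{1197} - 154661\right) + \frac{181}{3780} = - \frac{185130265}{1197} + \frac{181}{3780} = - \frac{11107812461}{71820}$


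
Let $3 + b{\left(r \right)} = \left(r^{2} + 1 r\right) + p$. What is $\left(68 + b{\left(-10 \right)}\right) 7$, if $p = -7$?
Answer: $1036$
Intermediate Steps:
$b{\left(r \right)} = -10 + r + r^{2}$ ($b{\left(r \right)} = -3 - \left(7 - r - r^{2}\right) = -3 + \left(-7 + r + r^{2}\right) = -10 + r + r^{2}$)
$\left(68 + b{\left(-10 \right)}\right) 7 = \left(68 - \left(20 - 100\right)\right) 7 = \left(68 - -80\right) 7 = \left(68 + 80\right) 7 = 148 \cdot 7 = 1036$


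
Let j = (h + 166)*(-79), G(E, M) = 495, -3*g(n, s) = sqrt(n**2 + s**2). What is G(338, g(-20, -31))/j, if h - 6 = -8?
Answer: -495/12956 ≈ -0.038206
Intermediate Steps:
h = -2 (h = 6 - 8 = -2)
g(n, s) = -sqrt(n**2 + s**2)/3
j = -12956 (j = (-2 + 166)*(-79) = 164*(-79) = -12956)
G(338, g(-20, -31))/j = 495/(-12956) = 495*(-1/12956) = -495/12956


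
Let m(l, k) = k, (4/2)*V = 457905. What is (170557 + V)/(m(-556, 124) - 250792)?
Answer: -799019/501336 ≈ -1.5938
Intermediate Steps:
V = 457905/2 (V = (1/2)*457905 = 457905/2 ≈ 2.2895e+5)
(170557 + V)/(m(-556, 124) - 250792) = (170557 + 457905/2)/(124 - 250792) = (799019/2)/(-250668) = (799019/2)*(-1/250668) = -799019/501336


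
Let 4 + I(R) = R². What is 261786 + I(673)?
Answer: 714711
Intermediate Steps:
I(R) = -4 + R²
261786 + I(673) = 261786 + (-4 + 673²) = 261786 + (-4 + 452929) = 261786 + 452925 = 714711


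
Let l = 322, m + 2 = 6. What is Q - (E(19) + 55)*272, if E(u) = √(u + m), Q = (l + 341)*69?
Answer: 30787 - 272*√23 ≈ 29483.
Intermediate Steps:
m = 4 (m = -2 + 6 = 4)
Q = 45747 (Q = (322 + 341)*69 = 663*69 = 45747)
E(u) = √(4 + u) (E(u) = √(u + 4) = √(4 + u))
Q - (E(19) + 55)*272 = 45747 - (√(4 + 19) + 55)*272 = 45747 - (√23 + 55)*272 = 45747 - (55 + √23)*272 = 45747 - (14960 + 272*√23) = 45747 + (-14960 - 272*√23) = 30787 - 272*√23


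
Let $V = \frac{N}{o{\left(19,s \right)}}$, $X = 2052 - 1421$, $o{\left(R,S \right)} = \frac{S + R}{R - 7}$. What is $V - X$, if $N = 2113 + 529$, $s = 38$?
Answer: $- \frac{1421}{19} \approx -74.789$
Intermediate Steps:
$o{\left(R,S \right)} = \frac{R + S}{-7 + R}$
$X = 631$ ($X = 2052 - 1421 = 631$)
$N = 2642$
$V = \frac{10568}{19}$ ($V = \frac{2642}{\frac{1}{-7 + 19} \left(19 + 38\right)} = \frac{2642}{\frac{1}{12} \cdot 57} = \frac{2642}{\frac{19}{4}} = 2642 \cdot \frac{4}{19} = \frac{10568}{19} \approx 556.21$)
$V - X = \frac{10568}{19} - 631 = - \frac{1421}{19}$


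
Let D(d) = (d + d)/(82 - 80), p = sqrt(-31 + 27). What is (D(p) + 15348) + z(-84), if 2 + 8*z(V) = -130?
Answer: 30663/2 + 2*I ≈ 15332.0 + 2.0*I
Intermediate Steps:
z(V) = -33/2 (z(V) = -1/4 + (1/8)*(-130) = -1/4 - 65/4 = -33/2)
p = 2*I (p = sqrt(-4) = 2*I ≈ 2.0*I)
D(d) = d (D(d) = (2*d)/2 = (2*d)*(1/2) = d)
(D(p) + 15348) + z(-84) = (2*I + 15348) - 33/2 = (15348 + 2*I) - 33/2 = 30663/2 + 2*I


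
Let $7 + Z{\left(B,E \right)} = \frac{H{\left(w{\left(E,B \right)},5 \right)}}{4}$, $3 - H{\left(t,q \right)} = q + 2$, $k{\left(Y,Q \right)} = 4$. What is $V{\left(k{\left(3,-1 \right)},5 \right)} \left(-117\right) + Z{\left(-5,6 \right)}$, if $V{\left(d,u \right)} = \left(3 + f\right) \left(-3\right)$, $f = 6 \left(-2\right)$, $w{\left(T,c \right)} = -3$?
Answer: $-3167$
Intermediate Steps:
$H{\left(t,q \right)} = 1 - q$ ($H{\left(t,q \right)} = 3 - \left(q + 2\right) = 3 - \left(2 + q\right) = 1 - q$)
$f = -12$
$Z{\left(B,E \right)} = -8$ ($Z{\left(B,E \right)} = -7 + \frac{1 - 5}{4} = -7 + \left(1 - 5\right) \frac{1}{4} = -7 - 1 = -8$)
$V{\left(d,u \right)} = 27$ ($V{\left(d,u \right)} = \left(3 - 12\right) \left(-3\right) = \left(-9\right) \left(-3\right) = 27$)
$V{\left(k{\left(3,-1 \right)},5 \right)} \left(-117\right) + Z{\left(-5,6 \right)} = 27 \left(-117\right) - 8 = -3159 - 8 = -3167$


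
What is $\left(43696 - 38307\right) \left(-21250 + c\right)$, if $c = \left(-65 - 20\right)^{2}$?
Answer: $-75580725$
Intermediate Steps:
$c = 7225$ ($c = \left(-85\right)^{2} = 7225$)
$\left(43696 - 38307\right) \left(-21250 + c\right) = \left(43696 - 38307\right) \left(-21250 + 7225\right) = 5389 \left(-14025\right) = -75580725$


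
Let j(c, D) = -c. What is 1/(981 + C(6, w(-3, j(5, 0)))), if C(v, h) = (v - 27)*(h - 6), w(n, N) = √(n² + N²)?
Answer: 123/134495 + 7*√34/403485 ≈ 0.0010157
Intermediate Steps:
w(n, N) = √(N² + n²)
C(v, h) = (-27 + v)*(-6 + h)
1/(981 + C(6, w(-3, j(5, 0)))) = 1/(981 + (162 - 27*√((-1*5)² + (-3)²) - 6*6 + √((-1*5)² + (-3)²)*6)) = 1/(981 + (162 - 27*√((-5)² + 9) - 36 + √((-5)² + 9)*6)) = 1/(981 + (162 - 27*√(25 + 9) - 36 + √(25 + 9)*6)) = 1/(981 + (162 - 27*√34 - 36 + √34*6)) = 1/(981 + (162 - 27*√34 - 36 + 6*√34)) = 1/(981 + (126 - 21*√34)) = 1/(1107 - 21*√34)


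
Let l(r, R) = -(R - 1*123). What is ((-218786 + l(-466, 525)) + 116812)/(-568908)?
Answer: 25594/142227 ≈ 0.17995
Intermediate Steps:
l(r, R) = 123 - R (l(r, R) = -(R - 123) = -(-123 + R) = 123 - R)
((-218786 + l(-466, 525)) + 116812)/(-568908) = ((-218786 + (123 - 1*525)) + 116812)/(-568908) = ((-218786 + (123 - 525)) + 116812)*(-1/568908) = ((-218786 - 402) + 116812)*(-1/568908) = (-219188 + 116812)*(-1/568908) = -102376*(-1/568908) = 25594/142227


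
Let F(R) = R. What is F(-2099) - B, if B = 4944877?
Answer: -4946976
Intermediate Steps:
F(-2099) - B = -2099 - 1*4944877 = -2099 - 4944877 = -4946976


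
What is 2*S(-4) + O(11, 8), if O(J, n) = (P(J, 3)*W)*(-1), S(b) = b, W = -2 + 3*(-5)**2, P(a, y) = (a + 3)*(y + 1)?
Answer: -4096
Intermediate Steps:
P(a, y) = (1 + y)*(3 + a) (P(a, y) = (3 + a)*(1 + y) = (1 + y)*(3 + a))
W = 73 (W = -2 + 3*25 = -2 + 75 = 73)
O(J, n) = -876 - 292*J (O(J, n) = ((3 + J + 3*3 + J*3)*73)*(-1) = ((3 + J + 9 + 3*J)*73)*(-1) = ((12 + 4*J)*73)*(-1) = (876 + 292*J)*(-1) = -876 - 292*J)
2*S(-4) + O(11, 8) = 2*(-4) + (-876 - 292*11) = -8 + (-876 - 3212) = -8 - 4088 = -4096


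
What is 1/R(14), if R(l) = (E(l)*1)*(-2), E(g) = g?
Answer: -1/28 ≈ -0.035714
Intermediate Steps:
R(l) = -2*l (R(l) = (l*1)*(-2) = l*(-2) = -2*l)
1/R(14) = 1/(-2*14) = 1/(-28) = -1/28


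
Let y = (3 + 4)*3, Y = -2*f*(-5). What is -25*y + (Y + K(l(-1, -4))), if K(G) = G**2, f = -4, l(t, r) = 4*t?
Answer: -549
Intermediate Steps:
Y = -40 (Y = -2*(-4)*(-5) = 8*(-5) = -40)
y = 21 (y = 7*3 = 21)
-25*y + (Y + K(l(-1, -4))) = -25*21 + (-40 + (4*(-1))**2) = -525 + (-40 + (-4)**2) = -525 + (-40 + 16) = -525 - 24 = -549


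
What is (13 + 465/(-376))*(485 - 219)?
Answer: 588259/188 ≈ 3129.0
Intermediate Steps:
(13 + 465/(-376))*(485 - 219) = (13 + 465*(-1/376))*266 = (13 - 465/376)*266 = (4423/376)*266 = 588259/188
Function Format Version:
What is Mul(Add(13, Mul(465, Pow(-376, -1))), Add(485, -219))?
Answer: Rational(588259, 188) ≈ 3129.0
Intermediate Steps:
Mul(Add(13, Mul(465, Pow(-376, -1))), Add(485, -219)) = Mul(Add(13, Mul(465, Rational(-1, 376))), 266) = Mul(Add(13, Rational(-465, 376)), 266) = Mul(Rational(4423, 376), 266) = Rational(588259, 188)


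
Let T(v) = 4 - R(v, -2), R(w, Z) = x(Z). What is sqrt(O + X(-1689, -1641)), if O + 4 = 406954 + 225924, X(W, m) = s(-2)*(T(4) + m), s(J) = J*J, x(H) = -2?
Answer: sqrt(626334) ≈ 791.41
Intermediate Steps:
s(J) = J**2
R(w, Z) = -2
T(v) = 6 (T(v) = 4 - 1*(-2) = 4 + 2 = 6)
X(W, m) = 24 + 4*m (X(W, m) = (-2)**2*(6 + m) = 4*(6 + m) = 24 + 4*m)
O = 632874 (O = -4 + (406954 + 225924) = -4 + 632878 = 632874)
sqrt(O + X(-1689, -1641)) = sqrt(632874 + (24 + 4*(-1641))) = sqrt(632874 + (24 - 6564)) = sqrt(632874 - 6540) = sqrt(626334)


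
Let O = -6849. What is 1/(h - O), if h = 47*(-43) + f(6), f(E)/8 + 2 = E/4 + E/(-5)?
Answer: 5/24072 ≈ 0.00020771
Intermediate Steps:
f(E) = -16 + 2*E/5 (f(E) = -16 + 8*(E/4 + E/(-5)) = -16 + 8*(E*(¼) + E*(-⅕)) = -16 + 8*(E/4 - E/5) = -16 + 8*(E/20) = -16 + 2*E/5)
h = -10173/5 (h = 47*(-43) + (-16 + (⅖)*6) = -2021 + (-16 + 12/5) = -2021 - 68/5 = -10173/5 ≈ -2034.6)
1/(h - O) = 1/(-10173/5 - 1*(-6849)) = 1/(-10173/5 + 6849) = 1/(24072/5) = 5/24072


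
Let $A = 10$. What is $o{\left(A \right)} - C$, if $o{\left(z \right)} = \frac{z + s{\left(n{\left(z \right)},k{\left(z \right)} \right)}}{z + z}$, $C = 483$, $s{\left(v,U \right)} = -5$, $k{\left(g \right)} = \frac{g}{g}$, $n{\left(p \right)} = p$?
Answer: $- \frac{1931}{4} \approx -482.75$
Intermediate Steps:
$k{\left(g \right)} = 1$
$o{\left(z \right)} = \frac{-5 + z}{2 z}$ ($o{\left(z \right)} = \frac{z - 5}{z + z} = \frac{-5 + z}{2 z}$)
$o{\left(A \right)} - C = \frac{-5 + 10}{2 \cdot 10} - 483 = \frac{1}{2} \cdot \frac{1}{10} \cdot 5 - 483 = \frac{1}{4} - 483 = - \frac{1931}{4}$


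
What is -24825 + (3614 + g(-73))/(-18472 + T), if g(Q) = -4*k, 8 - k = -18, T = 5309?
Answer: -326774985/13163 ≈ -24825.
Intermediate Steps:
k = 26 (k = 8 - 1*(-18) = 8 + 18 = 26)
g(Q) = -104 (g(Q) = -4*26 = -104)
-24825 + (3614 + g(-73))/(-18472 + T) = -24825 + (3614 - 104)/(-18472 + 5309) = -24825 + 3510/(-13163) = -24825 + 3510*(-1/13163) = -24825 - 3510/13163 = -326774985/13163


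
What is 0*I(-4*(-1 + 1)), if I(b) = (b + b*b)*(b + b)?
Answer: 0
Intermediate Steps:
I(b) = 2*b*(b + b²) (I(b) = (b + b²)*(2*b) = 2*b*(b + b²))
0*I(-4*(-1 + 1)) = 0*(2*(-4*(-1 + 1))²*(1 - 4*(-1 + 1))) = 0*(2*(-4*0)²*(1 - 4*0)) = 0*(2*0²*(1 + 0)) = 0*(2*0*1) = 0*0 = 0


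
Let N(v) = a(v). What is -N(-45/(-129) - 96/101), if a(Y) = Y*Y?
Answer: -6827769/18861649 ≈ -0.36199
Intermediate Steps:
a(Y) = Y²
N(v) = v²
-N(-45/(-129) - 96/101) = -(-45/(-129) - 96/101)² = -(-45*(-1/129) - 96*1/101)² = -(15/43 - 96/101)² = -(-2613/4343)² = -1*6827769/18861649 = -6827769/18861649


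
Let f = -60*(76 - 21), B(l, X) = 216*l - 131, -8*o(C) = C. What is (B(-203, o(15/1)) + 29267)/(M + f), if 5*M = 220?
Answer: 1839/407 ≈ 4.5184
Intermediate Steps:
o(C) = -C/8
B(l, X) = -131 + 216*l
f = -3300 (f = -60*55 = -3300)
M = 44 (M = (1/5)*220 = 44)
(B(-203, o(15/1)) + 29267)/(M + f) = ((-131 + 216*(-203)) + 29267)/(44 - 3300) = ((-131 - 43848) + 29267)/(-3256) = (-43979 + 29267)*(-1/3256) = -14712*(-1/3256) = 1839/407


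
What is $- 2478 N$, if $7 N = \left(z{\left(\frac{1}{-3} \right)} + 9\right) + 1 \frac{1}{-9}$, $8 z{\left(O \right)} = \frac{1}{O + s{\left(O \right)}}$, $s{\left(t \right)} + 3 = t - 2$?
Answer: $- \frac{640327}{204} \approx -3138.9$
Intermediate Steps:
$s{\left(t \right)} = -5 + t$ ($s{\left(t \right)} = -3 + \left(t - 2\right) = -3 + \left(-2 + t\right) = -5 + t$)
$z{\left(O \right)} = \frac{1}{8 \left(-5 + 2 O\right)}$ ($z{\left(O \right)} = \frac{1}{8 \left(O + \left(-5 + O\right)\right)} = \frac{1}{8 \left(-5 + 2 O\right)}$)
$N = \frac{10853}{8568}$ ($N = \frac{\left(\frac{1}{8 \left(-5 + \frac{2}{-3}\right)} + 9\right) + 1 \frac{1}{-9}}{7} = \frac{\left(\frac{1}{8 \left(-5 + 2 \left(- \frac{1}{3}\right)\right)} + 9\right) + 1 \left(- \frac{1}{9}\right)}{7} = \frac{\left(\frac{1}{8 \left(-5 - \frac{2}{3}\right)} + 9\right) - \frac{1}{9}}{7} = \frac{\left(\frac{1}{8 \left(- \frac{17}{3}\right)} + 9\right) - \frac{1}{9}}{7} = \frac{\left(\frac{1}{8} \left(- \frac{3}{17}\right) + 9\right) - \frac{1}{9}}{7} = \frac{\left(- \frac{3}{136} + 9\right) - \frac{1}{9}}{7} = \frac{\frac{1221}{136} - \frac{1}{9}}{7} = \frac{1}{7} \cdot \frac{10853}{1224} = \frac{10853}{8568} \approx 1.2667$)
$- 2478 N = \left(-2478\right) \frac{10853}{8568} = - \frac{640327}{204}$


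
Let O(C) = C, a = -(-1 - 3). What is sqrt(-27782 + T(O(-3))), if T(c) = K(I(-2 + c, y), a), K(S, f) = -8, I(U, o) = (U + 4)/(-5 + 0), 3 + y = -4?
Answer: I*sqrt(27790) ≈ 166.7*I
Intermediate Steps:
y = -7 (y = -3 - 4 = -7)
a = 4 (a = -1*(-4) = 4)
I(U, o) = -4/5 - U/5 (I(U, o) = (4 + U)/(-5) = (4 + U)*(-1/5) = -4/5 - U/5)
T(c) = -8
sqrt(-27782 + T(O(-3))) = sqrt(-27782 - 8) = sqrt(-27790) = I*sqrt(27790)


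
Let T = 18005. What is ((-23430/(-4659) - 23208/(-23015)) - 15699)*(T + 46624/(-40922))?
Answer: -206623576327602186783/731323097995 ≈ -2.8253e+8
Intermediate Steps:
((-23430/(-4659) - 23208/(-23015)) - 15699)*(T + 46624/(-40922)) = ((-23430/(-4659) - 23208/(-23015)) - 15699)*(18005 + 46624/(-40922)) = ((-23430*(-1/4659) - 23208*(-1/23015)) - 15699)*(18005 + 46624*(-1/40922)) = ((7810/1553 + 23208/23015) - 15699)*(18005 - 23312/20461) = (215789174/35742295 - 15699)*(368376993/20461) = -560902500031/35742295*368376993/20461 = -206623576327602186783/731323097995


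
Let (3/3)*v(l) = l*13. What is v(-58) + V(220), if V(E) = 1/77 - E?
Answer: -74997/77 ≈ -973.99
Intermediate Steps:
V(E) = 1/77 - E
v(l) = 13*l (v(l) = l*13 = 13*l)
v(-58) + V(220) = 13*(-58) + (1/77 - 1*220) = -754 + (1/77 - 220) = -754 - 16939/77 = -74997/77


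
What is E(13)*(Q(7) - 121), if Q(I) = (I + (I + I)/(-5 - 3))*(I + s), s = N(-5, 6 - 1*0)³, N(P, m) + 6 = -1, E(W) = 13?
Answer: -24505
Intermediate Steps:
N(P, m) = -7 (N(P, m) = -6 - 1 = -7)
s = -343 (s = (-7)³ = -343)
Q(I) = 3*I*(-343 + I)/4 (Q(I) = (I + (I + I)/(-5 - 3))*(I - 343) = (I + (2*I)/(-8))*(-343 + I) = (I + (2*I)*(-⅛))*(-343 + I) = (I - I/4)*(-343 + I) = (3*I/4)*(-343 + I) = 3*I*(-343 + I)/4)
E(13)*(Q(7) - 121) = 13*((¾)*7*(-343 + 7) - 121) = 13*((¾)*7*(-336) - 121) = 13*(-1764 - 121) = 13*(-1885) = -24505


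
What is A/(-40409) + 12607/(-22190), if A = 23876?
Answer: -148463529/128096530 ≈ -1.1590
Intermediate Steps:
A/(-40409) + 12607/(-22190) = 23876/(-40409) + 12607/(-22190) = 23876*(-1/40409) + 12607*(-1/22190) = -23876/40409 - 1801/3170 = -148463529/128096530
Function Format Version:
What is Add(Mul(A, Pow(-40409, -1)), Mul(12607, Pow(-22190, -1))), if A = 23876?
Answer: Rational(-148463529, 128096530) ≈ -1.1590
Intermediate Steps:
Add(Mul(A, Pow(-40409, -1)), Mul(12607, Pow(-22190, -1))) = Add(Mul(23876, Pow(-40409, -1)), Mul(12607, Pow(-22190, -1))) = Add(Mul(23876, Rational(-1, 40409)), Mul(12607, Rational(-1, 22190))) = Add(Rational(-23876, 40409), Rational(-1801, 3170)) = Rational(-148463529, 128096530)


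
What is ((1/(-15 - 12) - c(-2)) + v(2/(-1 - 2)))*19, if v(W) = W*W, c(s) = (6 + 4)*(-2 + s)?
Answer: 20729/27 ≈ 767.74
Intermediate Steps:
c(s) = -20 + 10*s (c(s) = 10*(-2 + s) = -20 + 10*s)
v(W) = W²
((1/(-15 - 12) - c(-2)) + v(2/(-1 - 2)))*19 = ((1/(-15 - 12) - (-20 + 10*(-2))) + (2/(-1 - 2))²)*19 = ((1/(-27) - (-20 - 20)) + (2/(-1 - 1*2))²)*19 = ((-1/27 - 1*(-40)) + (2/(-1 - 2))²)*19 = ((-1/27 + 40) + (2/(-3))²)*19 = (1079/27 + (2*(-⅓))²)*19 = (1079/27 + (-⅔)²)*19 = (1079/27 + 4/9)*19 = (1091/27)*19 = 20729/27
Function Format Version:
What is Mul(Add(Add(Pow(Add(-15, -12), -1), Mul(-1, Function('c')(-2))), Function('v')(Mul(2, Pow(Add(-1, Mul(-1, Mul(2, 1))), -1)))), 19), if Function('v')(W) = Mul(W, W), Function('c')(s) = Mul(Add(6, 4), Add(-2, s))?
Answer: Rational(20729, 27) ≈ 767.74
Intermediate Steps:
Function('c')(s) = Add(-20, Mul(10, s)) (Function('c')(s) = Mul(10, Add(-2, s)) = Add(-20, Mul(10, s)))
Function('v')(W) = Pow(W, 2)
Mul(Add(Add(Pow(Add(-15, -12), -1), Mul(-1, Function('c')(-2))), Function('v')(Mul(2, Pow(Add(-1, Mul(-1, Mul(2, 1))), -1)))), 19) = Mul(Add(Add(Pow(Add(-15, -12), -1), Mul(-1, Add(-20, Mul(10, -2)))), Pow(Mul(2, Pow(Add(-1, Mul(-1, Mul(2, 1))), -1)), 2)), 19) = Mul(Add(Add(Pow(-27, -1), Mul(-1, Add(-20, -20))), Pow(Mul(2, Pow(Add(-1, Mul(-1, 2)), -1)), 2)), 19) = Mul(Add(Add(Rational(-1, 27), Mul(-1, -40)), Pow(Mul(2, Pow(Add(-1, -2), -1)), 2)), 19) = Mul(Add(Add(Rational(-1, 27), 40), Pow(Mul(2, Pow(-3, -1)), 2)), 19) = Mul(Add(Rational(1079, 27), Pow(Mul(2, Rational(-1, 3)), 2)), 19) = Mul(Add(Rational(1079, 27), Pow(Rational(-2, 3), 2)), 19) = Mul(Add(Rational(1079, 27), Rational(4, 9)), 19) = Mul(Rational(1091, 27), 19) = Rational(20729, 27)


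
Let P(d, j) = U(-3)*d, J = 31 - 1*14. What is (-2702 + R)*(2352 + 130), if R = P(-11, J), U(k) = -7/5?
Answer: -33340706/5 ≈ -6.6681e+6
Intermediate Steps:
U(k) = -7/5 (U(k) = -7*⅕ = -7/5)
J = 17 (J = 31 - 14 = 17)
P(d, j) = -7*d/5
R = 77/5 (R = -7/5*(-11) = 77/5 ≈ 15.400)
(-2702 + R)*(2352 + 130) = (-2702 + 77/5)*(2352 + 130) = -13433/5*2482 = -33340706/5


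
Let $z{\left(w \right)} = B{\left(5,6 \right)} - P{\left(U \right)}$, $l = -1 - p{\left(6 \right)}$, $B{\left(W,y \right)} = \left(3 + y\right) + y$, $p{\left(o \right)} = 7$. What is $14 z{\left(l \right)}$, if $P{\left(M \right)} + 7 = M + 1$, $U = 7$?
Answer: $196$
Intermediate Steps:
$P{\left(M \right)} = -6 + M$ ($P{\left(M \right)} = -7 + \left(M + 1\right) = -7 + \left(1 + M\right) = -6 + M$)
$B{\left(W,y \right)} = 3 + 2 y$
$l = -8$ ($l = -1 - 7 = -8$)
$z{\left(w \right)} = 14$ ($z{\left(w \right)} = \left(3 + 2 \cdot 6\right) - \left(-6 + 7\right) = \left(3 + 12\right) - 1 = 15 - 1 = 14$)
$14 z{\left(l \right)} = 14 \cdot 14 = 196$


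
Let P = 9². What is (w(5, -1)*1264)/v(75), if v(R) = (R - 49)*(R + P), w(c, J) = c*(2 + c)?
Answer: 5530/507 ≈ 10.907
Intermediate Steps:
P = 81
v(R) = (-49 + R)*(81 + R) (v(R) = (R - 49)*(R + 81) = (-49 + R)*(81 + R))
(w(5, -1)*1264)/v(75) = ((5*(2 + 5))*1264)/(-3969 + 75² + 32*75) = ((5*7)*1264)/(-3969 + 5625 + 2400) = (35*1264)/4056 = 44240*(1/4056) = 5530/507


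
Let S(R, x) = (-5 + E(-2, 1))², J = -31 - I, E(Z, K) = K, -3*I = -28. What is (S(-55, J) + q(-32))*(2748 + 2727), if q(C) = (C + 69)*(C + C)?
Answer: -12877200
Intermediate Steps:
I = 28/3 (I = -⅓*(-28) = 28/3 ≈ 9.3333)
q(C) = 2*C*(69 + C) (q(C) = (69 + C)*(2*C) = 2*C*(69 + C))
J = -121/3 (J = -31 - 1*28/3 = -31 - 28/3 = -121/3 ≈ -40.333)
S(R, x) = 16 (S(R, x) = (-5 + 1)² = (-4)² = 16)
(S(-55, J) + q(-32))*(2748 + 2727) = (16 + 2*(-32)*(69 - 32))*(2748 + 2727) = (16 + 2*(-32)*37)*5475 = (16 - 2368)*5475 = -2352*5475 = -12877200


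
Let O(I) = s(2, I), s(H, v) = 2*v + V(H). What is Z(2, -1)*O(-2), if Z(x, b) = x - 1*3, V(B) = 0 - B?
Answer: 6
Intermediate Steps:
V(B) = -B
Z(x, b) = -3 + x (Z(x, b) = x - 3 = -3 + x)
s(H, v) = -H + 2*v (s(H, v) = 2*v - H = -H + 2*v)
O(I) = -2 + 2*I (O(I) = -1*2 + 2*I = -2 + 2*I)
Z(2, -1)*O(-2) = (-3 + 2)*(-2 + 2*(-2)) = -(-2 - 4) = -1*(-6) = 6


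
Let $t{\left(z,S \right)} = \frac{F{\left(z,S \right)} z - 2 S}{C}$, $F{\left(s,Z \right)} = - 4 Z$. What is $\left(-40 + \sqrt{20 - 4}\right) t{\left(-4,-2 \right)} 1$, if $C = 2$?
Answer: $504$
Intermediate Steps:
$t{\left(z,S \right)} = - S - 2 S z$ ($t{\left(z,S \right)} = \frac{- 4 S z - 2 S}{2} = \left(- 4 S z - 2 S\right) \frac{1}{2} = \left(- 2 S - 4 S z\right) \frac{1}{2} = - S - 2 S z$)
$\left(-40 + \sqrt{20 - 4}\right) t{\left(-4,-2 \right)} 1 = \left(-40 + \sqrt{20 - 4}\right) - 2 \left(-1 - -8\right) 1 = \left(-40 + \sqrt{16}\right) - 2 \left(-1 + 8\right) 1 = \left(-40 + 4\right) \left(-2\right) 7 \cdot 1 = - 36 \left(\left(-14\right) 1\right) = \left(-36\right) \left(-14\right) = 504$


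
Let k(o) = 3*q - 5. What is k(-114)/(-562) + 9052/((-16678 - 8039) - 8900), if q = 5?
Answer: -2711697/9446377 ≈ -0.28706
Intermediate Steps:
k(o) = 10 (k(o) = 3*5 - 5 = 15 - 5 = 10)
k(-114)/(-562) + 9052/((-16678 - 8039) - 8900) = 10/(-562) + 9052/((-16678 - 8039) - 8900) = 10*(-1/562) + 9052/(-24717 - 8900) = -5/281 + 9052/(-33617) = -5/281 + 9052*(-1/33617) = -5/281 - 9052/33617 = -2711697/9446377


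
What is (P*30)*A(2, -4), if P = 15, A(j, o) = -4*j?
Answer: -3600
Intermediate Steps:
(P*30)*A(2, -4) = (15*30)*(-4*2) = 450*(-8) = -3600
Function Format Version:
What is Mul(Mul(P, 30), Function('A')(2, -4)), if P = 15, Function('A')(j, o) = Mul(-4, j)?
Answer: -3600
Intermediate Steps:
Mul(Mul(P, 30), Function('A')(2, -4)) = Mul(Mul(15, 30), Mul(-4, 2)) = Mul(450, -8) = -3600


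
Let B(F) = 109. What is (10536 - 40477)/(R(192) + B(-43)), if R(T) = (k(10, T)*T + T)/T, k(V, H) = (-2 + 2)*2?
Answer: -29941/110 ≈ -272.19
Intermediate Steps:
k(V, H) = 0 (k(V, H) = 0*2 = 0)
R(T) = 1 (R(T) = (0*T + T)/T = (0 + T)/T = T/T = 1)
(10536 - 40477)/(R(192) + B(-43)) = (10536 - 40477)/(1 + 109) = -29941/110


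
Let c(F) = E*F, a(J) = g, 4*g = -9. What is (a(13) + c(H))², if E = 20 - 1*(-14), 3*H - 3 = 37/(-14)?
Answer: 22801/7056 ≈ 3.2314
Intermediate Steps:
g = -9/4 (g = (¼)*(-9) = -9/4 ≈ -2.2500)
a(J) = -9/4
H = 5/42 (H = 1 + (37/(-14))/3 = 1 + (37*(-1/14))/3 = 1 + (⅓)*(-37/14) = 1 - 37/42 = 5/42 ≈ 0.11905)
E = 34 (E = 20 + 14 = 34)
c(F) = 34*F
(a(13) + c(H))² = (-9/4 + 34*(5/42))² = (-9/4 + 85/21)² = (151/84)² = 22801/7056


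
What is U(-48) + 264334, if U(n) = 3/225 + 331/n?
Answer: 105730847/400 ≈ 2.6433e+5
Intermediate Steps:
U(n) = 1/75 + 331/n (U(n) = 3*(1/225) + 331/n = 1/75 + 331/n)
U(-48) + 264334 = (1/75)*(24825 - 48)/(-48) + 264334 = (1/75)*(-1/48)*24777 + 264334 = -2753/400 + 264334 = 105730847/400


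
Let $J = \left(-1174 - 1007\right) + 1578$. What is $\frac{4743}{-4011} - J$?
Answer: $\frac{804630}{1337} \approx 601.82$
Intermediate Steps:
$J = -603$ ($J = -2181 + 1578 = -603$)
$\frac{4743}{-4011} - J = \frac{4743}{-4011} - -603 = 4743 \left(- \frac{1}{4011}\right) + 603 = - \frac{1581}{1337} + 603 = \frac{804630}{1337}$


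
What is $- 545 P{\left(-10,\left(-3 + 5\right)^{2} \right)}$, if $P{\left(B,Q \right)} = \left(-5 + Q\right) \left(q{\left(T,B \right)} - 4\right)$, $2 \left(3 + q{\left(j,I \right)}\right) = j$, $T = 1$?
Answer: $- \frac{7085}{2} \approx -3542.5$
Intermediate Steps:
$q{\left(j,I \right)} = -3 + \frac{j}{2}$
$P{\left(B,Q \right)} = \frac{65}{2} - \frac{13 Q}{2}$ ($P{\left(B,Q \right)} = \left(-5 + Q\right) \left(\left(-3 + \frac{1}{2} \cdot 1\right) - 4\right) = \left(-5 + Q\right) \left(\left(-3 + \frac{1}{2}\right) - 4\right) = \left(-5 + Q\right) \left(- \frac{5}{2} - 4\right) = \left(-5 + Q\right) \left(- \frac{13}{2}\right) = \frac{65}{2} - \frac{13 Q}{2}$)
$- 545 P{\left(-10,\left(-3 + 5\right)^{2} \right)} = - 545 \left(\frac{65}{2} - \frac{13 \left(-3 + 5\right)^{2}}{2}\right) = - 545 \left(\frac{65}{2} - \frac{13 \cdot 2^{2}}{2}\right) = - 545 \left(\frac{65}{2} - 26\right) = \left(-545\right) \frac{13}{2} = - \frac{7085}{2}$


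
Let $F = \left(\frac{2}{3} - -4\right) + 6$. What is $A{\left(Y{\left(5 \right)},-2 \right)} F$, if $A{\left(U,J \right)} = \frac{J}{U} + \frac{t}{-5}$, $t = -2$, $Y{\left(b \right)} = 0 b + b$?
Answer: $0$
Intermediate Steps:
$Y{\left(b \right)} = b$ ($Y{\left(b \right)} = 0 + b = b$)
$A{\left(U,J \right)} = \frac{2}{5} + \frac{J}{U}$ ($A{\left(U,J \right)} = \frac{J}{U} - \frac{2}{-5} = \frac{J}{U} - - \frac{2}{5} = \frac{J}{U} + \frac{2}{5} = \frac{2}{5} + \frac{J}{U}$)
$F = \frac{32}{3}$ ($F = \left(2 \cdot \frac{1}{3} + 4\right) + 6 = \left(\frac{2}{3} + 4\right) + 6 = \frac{14}{3} + 6 = \frac{32}{3} \approx 10.667$)
$A{\left(Y{\left(5 \right)},-2 \right)} F = \left(\frac{2}{5} - \frac{2}{5}\right) \frac{32}{3} = 0 \cdot \frac{32}{3} = 0$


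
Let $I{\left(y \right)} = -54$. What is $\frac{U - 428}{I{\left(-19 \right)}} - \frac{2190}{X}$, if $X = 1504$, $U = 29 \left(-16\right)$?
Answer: $\frac{305827}{20304} \approx 15.062$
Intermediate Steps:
$U = -464$
$\frac{U - 428}{I{\left(-19 \right)}} - \frac{2190}{X} = \frac{-464 - 428}{-54} - \frac{2190}{1504} = \left(-464 - 428\right) \left(- \frac{1}{54}\right) - \frac{1095}{752} = \left(-892\right) \left(- \frac{1}{54}\right) - \frac{1095}{752} = \frac{446}{27} - \frac{1095}{752} = \frac{305827}{20304}$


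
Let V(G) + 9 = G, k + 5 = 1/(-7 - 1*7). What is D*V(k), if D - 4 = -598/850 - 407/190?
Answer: -3672671/226100 ≈ -16.244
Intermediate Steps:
k = -71/14 (k = -5 + 1/(-7 - 1*7) = -5 + 1/(-7 - 7) = -5 + 1/(-14) = -5 - 1/14 = -71/14 ≈ -5.0714)
V(G) = -9 + G
D = 18643/16150 (D = 4 + (-598/850 - 407/190) = 4 + (-598*1/850 - 407*1/190) = 4 + (-299/425 - 407/190) = 4 - 45957/16150 = 18643/16150 ≈ 1.1544)
D*V(k) = 18643*(-9 - 71/14)/16150 = (18643/16150)*(-197/14) = -3672671/226100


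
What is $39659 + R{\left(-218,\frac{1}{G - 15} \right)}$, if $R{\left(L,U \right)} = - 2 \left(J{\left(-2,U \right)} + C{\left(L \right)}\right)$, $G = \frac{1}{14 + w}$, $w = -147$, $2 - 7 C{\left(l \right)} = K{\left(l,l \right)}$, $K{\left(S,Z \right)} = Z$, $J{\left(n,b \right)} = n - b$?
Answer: $\frac{276645667}{6986} \approx 39600.0$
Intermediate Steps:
$C{\left(l \right)} = \frac{2}{7} - \frac{l}{7}$
$G = - \frac{1}{133}$ ($G = \frac{1}{14 - 147} = \frac{1}{-133} = - \frac{1}{133} \approx -0.0075188$)
$R{\left(L,U \right)} = \frac{24}{7} + 2 U + \frac{2 L}{7}$ ($R{\left(L,U \right)} = - 2 \left(\left(-2 - U\right) - \left(- \frac{2}{7} + \frac{L}{7}\right)\right) = - 2 \left(- \frac{12}{7} - U - \frac{L}{7}\right) = \frac{24}{7} + 2 U + \frac{2 L}{7}$)
$39659 + R{\left(-218,\frac{1}{G - 15} \right)} = 39659 + \left(\frac{24}{7} + \frac{2}{- \frac{1}{133} - 15} + \frac{2}{7} \left(-218\right)\right) = 39659 + \left(\frac{24}{7} + \frac{2}{- \frac{1996}{133}} - \frac{436}{7}\right) = 39659 + \left(\frac{24}{7} + 2 \left(- \frac{133}{1996}\right) - \frac{436}{7}\right) = 39659 - \frac{412107}{6986} = \frac{276645667}{6986}$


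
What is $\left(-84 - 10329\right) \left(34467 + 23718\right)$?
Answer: $-605880405$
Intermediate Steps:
$\left(-84 - 10329\right) \left(34467 + 23718\right) = \left(-10413\right) 58185 = -605880405$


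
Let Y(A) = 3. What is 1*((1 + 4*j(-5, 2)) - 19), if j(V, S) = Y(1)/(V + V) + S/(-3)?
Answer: -328/15 ≈ -21.867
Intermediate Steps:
j(V, S) = -S/3 + 3/(2*V) (j(V, S) = 3/(V + V) + S/(-3) = 3/((2*V)) + S*(-1/3) = 3*(1/(2*V)) - S/3 = 3/(2*V) - S/3 = -S/3 + 3/(2*V))
1*((1 + 4*j(-5, 2)) - 19) = 1*((1 + 4*(-1/3*2 + (3/2)/(-5))) - 19) = 1*((1 + 4*(-2/3 + (3/2)*(-1/5))) - 19) = 1*((1 + 4*(-2/3 - 3/10)) - 19) = 1*((1 + 4*(-29/30)) - 19) = 1*((1 - 58/15) - 19) = 1*(-43/15 - 19) = 1*(-328/15) = -328/15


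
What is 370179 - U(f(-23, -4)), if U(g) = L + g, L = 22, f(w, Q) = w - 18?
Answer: 370198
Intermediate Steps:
f(w, Q) = -18 + w
U(g) = 22 + g
370179 - U(f(-23, -4)) = 370179 - (22 + (-18 - 23)) = 370179 - (22 - 41) = 370179 - 1*(-19) = 370179 + 19 = 370198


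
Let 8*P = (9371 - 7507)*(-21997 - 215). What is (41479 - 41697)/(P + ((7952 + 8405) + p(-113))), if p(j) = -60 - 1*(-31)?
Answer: 109/2579534 ≈ 4.2256e-5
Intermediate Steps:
P = -5175396 (P = ((9371 - 7507)*(-21997 - 215))/8 = (1864*(-22212))/8 = (1/8)*(-41403168) = -5175396)
p(j) = -29 (p(j) = -60 + 31 = -29)
(41479 - 41697)/(P + ((7952 + 8405) + p(-113))) = (41479 - 41697)/(-5175396 + ((7952 + 8405) - 29)) = -218/(-5175396 + (16357 - 29)) = -218/(-5175396 + 16328) = -218/(-5159068) = -218*(-1/5159068) = 109/2579534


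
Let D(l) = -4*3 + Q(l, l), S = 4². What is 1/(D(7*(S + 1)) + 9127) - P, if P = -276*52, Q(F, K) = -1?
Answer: 130804129/9114 ≈ 14352.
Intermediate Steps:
S = 16
P = -14352
D(l) = -13 (D(l) = -4*3 - 1 = -12 - 1 = -13)
1/(D(7*(S + 1)) + 9127) - P = 1/(-13 + 9127) - 1*(-14352) = 1/9114 + 14352 = 130804129/9114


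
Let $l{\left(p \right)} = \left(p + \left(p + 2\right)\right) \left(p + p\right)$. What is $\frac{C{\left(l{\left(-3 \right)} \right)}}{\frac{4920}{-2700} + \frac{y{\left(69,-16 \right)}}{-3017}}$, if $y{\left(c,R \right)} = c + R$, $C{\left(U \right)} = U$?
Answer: $- \frac{3258360}{249779} \approx -13.045$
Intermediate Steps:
$l{\left(p \right)} = 2 p \left(2 + 2 p\right)$ ($l{\left(p \right)} = \left(p + \left(2 + p\right)\right) 2 p = \left(2 + 2 p\right) 2 p = 2 p \left(2 + 2 p\right)$)
$y{\left(c,R \right)} = R + c$
$\frac{C{\left(l{\left(-3 \right)} \right)}}{\frac{4920}{-2700} + \frac{y{\left(69,-16 \right)}}{-3017}} = \frac{4 \left(-3\right) \left(1 - 3\right)}{\frac{4920}{-2700} + \frac{-16 + 69}{-3017}} = \frac{4 \left(-3\right) \left(-2\right)}{4920 \left(- \frac{1}{2700}\right) + 53 \left(- \frac{1}{3017}\right)} = \frac{24}{- \frac{82}{45} - \frac{53}{3017}} = \frac{24}{- \frac{249779}{135765}} = 24 \left(- \frac{135765}{249779}\right) = - \frac{3258360}{249779}$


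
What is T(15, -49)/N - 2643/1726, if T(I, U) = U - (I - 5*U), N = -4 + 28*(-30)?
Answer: -848679/728372 ≈ -1.1652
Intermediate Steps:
N = -844 (N = -4 - 840 = -844)
T(I, U) = -I + 6*U (T(I, U) = U + (-I + 5*U) = -I + 6*U)
T(15, -49)/N - 2643/1726 = (-1*15 + 6*(-49))/(-844) - 2643/1726 = (-15 - 294)*(-1/844) - 2643*1/1726 = -309*(-1/844) - 2643/1726 = 309/844 - 2643/1726 = -848679/728372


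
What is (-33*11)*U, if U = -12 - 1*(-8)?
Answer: 1452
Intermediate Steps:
U = -4 (U = -12 + 8 = -4)
(-33*11)*U = -33*11*(-4) = -363*(-4) = 1452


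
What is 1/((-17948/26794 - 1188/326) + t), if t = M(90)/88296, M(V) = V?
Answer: -32135491076/138600499615 ≈ -0.23186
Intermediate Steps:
t = 15/14716 (t = 90/88296 = 90*(1/88296) = 15/14716 ≈ 0.0010193)
1/((-17948/26794 - 1188/326) + t) = 1/((-17948/26794 - 1188/326) + 15/14716) = 1/((-17948*1/26794 - 1188*1/326) + 15/14716) = 1/((-8974/13397 - 594/163) + 15/14716) = 1/(-9420580/2183711 + 15/14716) = 1/(-138600499615/32135491076) = -32135491076/138600499615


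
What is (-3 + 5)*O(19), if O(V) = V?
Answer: 38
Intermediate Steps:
(-3 + 5)*O(19) = (-3 + 5)*19 = 2*19 = 38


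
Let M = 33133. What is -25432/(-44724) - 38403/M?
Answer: -12866137/21791769 ≈ -0.59041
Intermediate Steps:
-25432/(-44724) - 38403/M = -25432/(-44724) - 38403/33133 = -25432*(-1/44724) - 38403*1/33133 = 6358/11181 - 2259/1949 = -12866137/21791769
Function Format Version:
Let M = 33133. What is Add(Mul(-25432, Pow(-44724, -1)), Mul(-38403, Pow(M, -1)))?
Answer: Rational(-12866137, 21791769) ≈ -0.59041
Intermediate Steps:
Add(Mul(-25432, Pow(-44724, -1)), Mul(-38403, Pow(M, -1))) = Add(Mul(-25432, Pow(-44724, -1)), Mul(-38403, Pow(33133, -1))) = Add(Mul(-25432, Rational(-1, 44724)), Mul(-38403, Rational(1, 33133))) = Add(Rational(6358, 11181), Rational(-2259, 1949)) = Rational(-12866137, 21791769)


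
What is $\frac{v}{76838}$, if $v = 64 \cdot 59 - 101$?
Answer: $\frac{3675}{76838} \approx 0.047828$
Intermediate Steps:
$v = 3675$ ($v = 3776 - 101 = 3675$)
$\frac{v}{76838} = \frac{3675}{76838}$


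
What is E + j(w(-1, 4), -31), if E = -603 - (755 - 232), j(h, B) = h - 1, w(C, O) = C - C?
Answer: -1127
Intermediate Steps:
w(C, O) = 0
j(h, B) = -1 + h
E = -1126 (E = -603 - 1*523 = -603 - 523 = -1126)
E + j(w(-1, 4), -31) = -1126 + (-1 + 0) = -1126 - 1 = -1127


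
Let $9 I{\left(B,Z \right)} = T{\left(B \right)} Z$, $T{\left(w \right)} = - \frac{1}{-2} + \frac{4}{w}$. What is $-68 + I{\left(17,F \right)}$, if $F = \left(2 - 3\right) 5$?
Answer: $- \frac{20933}{306} \approx -68.408$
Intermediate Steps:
$T{\left(w \right)} = \frac{1}{2} + \frac{4}{w}$ ($T{\left(w \right)} = \left(-1\right) \left(- \frac{1}{2}\right) + \frac{4}{w} = \frac{1}{2} + \frac{4}{w}$)
$F = -5$ ($F = \left(-1\right) 5 = -5$)
$I{\left(B,Z \right)} = \frac{Z \left(8 + B\right)}{18 B}$ ($I{\left(B,Z \right)} = \frac{\frac{8 + B}{2 B} Z}{9} = \frac{\frac{1}{2} Z \frac{1}{B} \left(8 + B\right)}{9} = \frac{Z \left(8 + B\right)}{18 B}$)
$-68 + I{\left(17,F \right)} = -68 + \frac{1}{18} \left(-5\right) \frac{1}{17} \left(8 + 17\right) = -68 + \frac{1}{18} \left(-5\right) \frac{1}{17} \cdot 25 = -68 - \frac{125}{306} = - \frac{20933}{306}$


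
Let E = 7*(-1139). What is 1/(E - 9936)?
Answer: -1/17909 ≈ -5.5838e-5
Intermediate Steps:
E = -7973
1/(E - 9936) = 1/(-7973 - 9936) = 1/(-17909) = -1/17909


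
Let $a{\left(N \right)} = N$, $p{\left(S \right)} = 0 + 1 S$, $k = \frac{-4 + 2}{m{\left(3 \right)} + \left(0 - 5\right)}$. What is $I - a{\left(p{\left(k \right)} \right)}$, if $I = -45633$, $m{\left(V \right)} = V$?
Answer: $-45634$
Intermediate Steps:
$k = 1$ ($k = \frac{-4 + 2}{3 + \left(0 - 5\right)} = - \frac{2}{3 - 5} = - \frac{2}{-2} = \left(-2\right) \left(- \frac{1}{2}\right) = 1$)
$p{\left(S \right)} = S$ ($p{\left(S \right)} = 0 + S = S$)
$I - a{\left(p{\left(k \right)} \right)} = -45633 - 1 = -45634$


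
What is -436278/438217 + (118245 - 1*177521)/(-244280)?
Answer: -20149559737/26761912190 ≈ -0.75292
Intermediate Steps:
-436278/438217 + (118245 - 1*177521)/(-244280) = -436278*1/438217 + (118245 - 177521)*(-1/244280) = -436278/438217 - 59276*(-1/244280) = -436278/438217 + 14819/61070 = -20149559737/26761912190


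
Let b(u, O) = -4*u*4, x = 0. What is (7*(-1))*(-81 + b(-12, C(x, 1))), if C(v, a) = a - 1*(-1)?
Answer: -777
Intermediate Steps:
C(v, a) = 1 + a (C(v, a) = a + 1 = 1 + a)
b(u, O) = -16*u
(7*(-1))*(-81 + b(-12, C(x, 1))) = (7*(-1))*(-81 - 16*(-12)) = -7*(-81 + 192) = -7*111 = -777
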